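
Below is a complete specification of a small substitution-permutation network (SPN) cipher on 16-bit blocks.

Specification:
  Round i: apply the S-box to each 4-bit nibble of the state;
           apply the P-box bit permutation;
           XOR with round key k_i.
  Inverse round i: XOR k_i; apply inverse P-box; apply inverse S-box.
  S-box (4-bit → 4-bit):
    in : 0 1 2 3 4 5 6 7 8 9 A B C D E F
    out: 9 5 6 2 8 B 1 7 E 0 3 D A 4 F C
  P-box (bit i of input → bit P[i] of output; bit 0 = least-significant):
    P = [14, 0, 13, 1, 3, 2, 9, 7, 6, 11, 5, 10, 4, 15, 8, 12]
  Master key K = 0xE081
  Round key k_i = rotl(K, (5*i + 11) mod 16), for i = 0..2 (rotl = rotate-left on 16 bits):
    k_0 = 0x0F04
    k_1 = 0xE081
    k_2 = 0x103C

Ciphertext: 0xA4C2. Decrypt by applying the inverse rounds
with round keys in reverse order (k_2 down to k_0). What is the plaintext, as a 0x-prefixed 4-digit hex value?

0x2B0E

s_0 = ciphertext = 0xA4C2
s_1 = InvRound(s_0, k_2) = 0x5B5F
s_2 = InvRound(s_1, k_1) = 0xEAEF
s_3 = InvRound(s_2, k_0) = 0x2B0E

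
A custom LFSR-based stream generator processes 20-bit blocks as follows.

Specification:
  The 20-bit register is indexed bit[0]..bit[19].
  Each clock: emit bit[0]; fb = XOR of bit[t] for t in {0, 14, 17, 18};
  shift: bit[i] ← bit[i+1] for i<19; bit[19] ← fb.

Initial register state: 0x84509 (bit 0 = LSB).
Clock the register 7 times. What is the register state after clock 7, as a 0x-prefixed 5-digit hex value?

0x0D08A

reg_0 = 0x84509
clock 1: out=1, reg = 0x42284
clock 2: out=0, reg = 0xA1142
clock 3: out=0, reg = 0xD08A1
clock 4: out=1, reg = 0x68450
clock 5: out=0, reg = 0x34228
clock 6: out=0, reg = 0x1A114
clock 7: out=0, reg = 0x0D08A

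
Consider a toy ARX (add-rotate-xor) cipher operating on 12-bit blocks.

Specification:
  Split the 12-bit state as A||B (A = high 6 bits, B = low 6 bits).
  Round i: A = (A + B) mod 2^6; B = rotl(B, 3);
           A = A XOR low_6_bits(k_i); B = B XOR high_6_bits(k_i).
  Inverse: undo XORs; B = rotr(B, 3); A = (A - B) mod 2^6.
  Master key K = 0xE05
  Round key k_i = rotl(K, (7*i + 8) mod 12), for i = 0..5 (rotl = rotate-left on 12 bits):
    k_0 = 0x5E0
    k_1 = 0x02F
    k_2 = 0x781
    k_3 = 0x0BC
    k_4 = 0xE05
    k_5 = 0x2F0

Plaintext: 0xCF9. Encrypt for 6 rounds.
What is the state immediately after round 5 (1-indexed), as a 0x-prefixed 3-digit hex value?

0x7AE

s_0 = plaintext = 0xCF9
s_1 = Round(s_0, k_0) = 0x318
s_2 = Round(s_1, k_1) = 0x2C3
s_3 = Round(s_2, k_2) = 0x3C6
s_4 = Round(s_3, k_3) = 0xA72
s_5 = Round(s_4, k_4) = 0x7AE
s_6 = Round(s_5, k_5) = 0xF3E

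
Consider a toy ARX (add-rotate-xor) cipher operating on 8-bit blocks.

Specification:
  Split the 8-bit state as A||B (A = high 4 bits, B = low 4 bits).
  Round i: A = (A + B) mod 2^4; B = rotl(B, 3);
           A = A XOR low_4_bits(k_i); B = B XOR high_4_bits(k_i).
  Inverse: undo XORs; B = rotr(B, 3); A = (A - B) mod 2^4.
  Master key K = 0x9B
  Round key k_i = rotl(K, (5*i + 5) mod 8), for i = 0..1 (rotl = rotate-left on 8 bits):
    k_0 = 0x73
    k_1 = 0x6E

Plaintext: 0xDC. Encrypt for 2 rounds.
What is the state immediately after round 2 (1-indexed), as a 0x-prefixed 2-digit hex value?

s_0 = plaintext = 0xDC
s_1 = Round(s_0, k_0) = 0xA1
s_2 = Round(s_1, k_1) = 0x5E

0x5E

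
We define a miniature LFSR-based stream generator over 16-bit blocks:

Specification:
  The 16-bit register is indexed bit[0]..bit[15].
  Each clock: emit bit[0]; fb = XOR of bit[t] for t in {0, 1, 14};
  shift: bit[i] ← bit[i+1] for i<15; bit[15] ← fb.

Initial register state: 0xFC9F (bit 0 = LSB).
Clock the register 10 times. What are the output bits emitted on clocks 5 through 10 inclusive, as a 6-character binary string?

reg_0 = 0xFC9F
clock 1: out=1, reg = 0xFE4F
clock 2: out=1, reg = 0xFF27
clock 3: out=1, reg = 0xFF93
clock 4: out=1, reg = 0xFFC9
clock 5: out=1, reg = 0x7FE4
clock 6: out=0, reg = 0xBFF2
clock 7: out=0, reg = 0xDFF9
clock 8: out=1, reg = 0x6FFC
clock 9: out=0, reg = 0xB7FE
clock 10: out=0, reg = 0xDBFF

100100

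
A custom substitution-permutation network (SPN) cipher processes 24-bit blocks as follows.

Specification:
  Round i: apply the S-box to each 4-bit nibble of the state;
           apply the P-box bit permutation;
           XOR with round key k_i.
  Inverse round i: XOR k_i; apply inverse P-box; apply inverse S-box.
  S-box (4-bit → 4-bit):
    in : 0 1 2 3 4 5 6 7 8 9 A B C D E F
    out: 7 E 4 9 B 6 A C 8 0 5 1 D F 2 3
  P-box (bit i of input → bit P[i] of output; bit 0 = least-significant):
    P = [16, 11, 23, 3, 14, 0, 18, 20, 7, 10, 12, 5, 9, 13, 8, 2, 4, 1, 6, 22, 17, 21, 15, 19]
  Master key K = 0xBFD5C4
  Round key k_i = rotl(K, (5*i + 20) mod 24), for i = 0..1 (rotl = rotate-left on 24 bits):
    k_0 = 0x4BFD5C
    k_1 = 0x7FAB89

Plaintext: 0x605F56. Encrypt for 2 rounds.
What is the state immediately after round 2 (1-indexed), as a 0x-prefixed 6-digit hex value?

0x879C45

s_0 = plaintext = 0x605F56
s_1 = Round(s_0, k_0) = 0x67D087
s_2 = Round(s_1, k_1) = 0x879C45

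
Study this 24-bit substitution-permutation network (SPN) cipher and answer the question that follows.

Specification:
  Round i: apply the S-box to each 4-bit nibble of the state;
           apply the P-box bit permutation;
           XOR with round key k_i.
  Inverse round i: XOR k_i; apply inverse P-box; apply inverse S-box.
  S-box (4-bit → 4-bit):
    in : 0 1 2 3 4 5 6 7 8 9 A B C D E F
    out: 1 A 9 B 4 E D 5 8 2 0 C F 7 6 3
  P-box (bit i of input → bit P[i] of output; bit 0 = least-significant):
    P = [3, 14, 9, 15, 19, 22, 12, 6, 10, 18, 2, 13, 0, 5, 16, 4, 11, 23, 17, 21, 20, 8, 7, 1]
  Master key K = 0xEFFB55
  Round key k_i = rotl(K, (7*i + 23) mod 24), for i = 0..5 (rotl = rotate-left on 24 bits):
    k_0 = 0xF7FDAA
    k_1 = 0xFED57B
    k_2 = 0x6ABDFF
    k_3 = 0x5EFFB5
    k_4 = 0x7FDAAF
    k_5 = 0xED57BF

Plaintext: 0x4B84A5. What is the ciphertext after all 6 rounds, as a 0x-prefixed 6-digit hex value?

s_0 = plaintext = 0x4B84A5
s_1 = Round(s_0, k_0) = 0xD53F3E
s_2 = Round(s_1, k_1) = 0x00928A
s_3 = Round(s_2, k_2) = 0x7A919F
s_4 = Round(s_3, k_3) = 0x0A9F1D
s_5 = Round(s_4, k_4) = 0x2B9CC7
s_6 = Round(s_5, k_5) = 0x9361D1

0x9361D1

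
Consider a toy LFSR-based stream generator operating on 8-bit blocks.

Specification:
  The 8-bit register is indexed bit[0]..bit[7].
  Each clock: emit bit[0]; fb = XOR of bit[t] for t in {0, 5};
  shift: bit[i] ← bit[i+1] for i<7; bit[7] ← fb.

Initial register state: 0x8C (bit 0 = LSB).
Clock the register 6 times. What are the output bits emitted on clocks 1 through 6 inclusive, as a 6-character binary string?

001100

reg_0 = 0x8C
clock 1: out=0, reg = 0x46
clock 2: out=0, reg = 0x23
clock 3: out=1, reg = 0x11
clock 4: out=1, reg = 0x88
clock 5: out=0, reg = 0x44
clock 6: out=0, reg = 0x22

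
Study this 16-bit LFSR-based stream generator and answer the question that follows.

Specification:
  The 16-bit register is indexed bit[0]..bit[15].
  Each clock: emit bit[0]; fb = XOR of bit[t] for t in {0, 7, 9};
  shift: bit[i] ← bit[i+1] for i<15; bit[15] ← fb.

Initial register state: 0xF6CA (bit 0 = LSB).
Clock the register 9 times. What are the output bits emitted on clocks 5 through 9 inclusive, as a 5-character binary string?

reg_0 = 0xF6CA
clock 1: out=0, reg = 0x7B65
clock 2: out=1, reg = 0x3DB2
clock 3: out=0, reg = 0x9ED9
clock 4: out=1, reg = 0xCF6C
clock 5: out=0, reg = 0xE7B6
clock 6: out=0, reg = 0x73DB
clock 7: out=1, reg = 0xB9ED
clock 8: out=1, reg = 0x5CF6
clock 9: out=0, reg = 0xAE7B

00110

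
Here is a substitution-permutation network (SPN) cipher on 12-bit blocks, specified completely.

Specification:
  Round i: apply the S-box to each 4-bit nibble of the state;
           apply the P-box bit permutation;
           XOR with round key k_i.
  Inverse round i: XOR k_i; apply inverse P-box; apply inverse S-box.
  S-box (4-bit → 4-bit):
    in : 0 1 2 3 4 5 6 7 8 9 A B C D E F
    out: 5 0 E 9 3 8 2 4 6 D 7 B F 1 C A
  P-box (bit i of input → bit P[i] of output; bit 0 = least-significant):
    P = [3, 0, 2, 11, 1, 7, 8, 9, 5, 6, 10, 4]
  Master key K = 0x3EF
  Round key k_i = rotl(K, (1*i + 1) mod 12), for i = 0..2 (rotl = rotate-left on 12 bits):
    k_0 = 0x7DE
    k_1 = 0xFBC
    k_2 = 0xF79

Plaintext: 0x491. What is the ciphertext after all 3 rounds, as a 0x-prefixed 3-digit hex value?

0x561

s_0 = plaintext = 0x491
s_1 = Round(s_0, k_0) = 0x4BC
s_2 = Round(s_1, k_1) = 0x553
s_3 = Round(s_2, k_2) = 0x561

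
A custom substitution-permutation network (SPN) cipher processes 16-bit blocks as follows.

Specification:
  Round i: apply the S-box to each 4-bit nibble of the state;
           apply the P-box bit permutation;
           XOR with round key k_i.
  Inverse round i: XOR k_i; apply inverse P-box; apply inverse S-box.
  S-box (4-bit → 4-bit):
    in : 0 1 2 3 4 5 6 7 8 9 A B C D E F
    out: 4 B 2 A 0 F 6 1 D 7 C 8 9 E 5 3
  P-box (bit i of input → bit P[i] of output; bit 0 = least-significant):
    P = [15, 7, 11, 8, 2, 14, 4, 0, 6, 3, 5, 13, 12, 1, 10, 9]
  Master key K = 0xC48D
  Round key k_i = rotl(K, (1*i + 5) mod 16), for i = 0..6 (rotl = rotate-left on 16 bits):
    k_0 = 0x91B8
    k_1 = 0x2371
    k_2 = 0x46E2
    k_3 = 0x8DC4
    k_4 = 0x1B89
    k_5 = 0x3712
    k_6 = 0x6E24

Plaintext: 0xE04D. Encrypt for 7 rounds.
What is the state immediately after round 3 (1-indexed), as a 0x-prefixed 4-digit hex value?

0x20A1

s_0 = plaintext = 0xE04D
s_1 = Round(s_0, k_0) = 0x8C18
s_2 = Round(s_1, k_1) = 0xDC34
s_3 = Round(s_2, k_2) = 0x20A1
s_4 = Round(s_3, k_3) = 0x0C77
s_5 = Round(s_4, k_4) = 0xBFCD
s_6 = Round(s_5, k_5) = 0x3CDF
s_7 = Round(s_6, k_6) = 0x8CF7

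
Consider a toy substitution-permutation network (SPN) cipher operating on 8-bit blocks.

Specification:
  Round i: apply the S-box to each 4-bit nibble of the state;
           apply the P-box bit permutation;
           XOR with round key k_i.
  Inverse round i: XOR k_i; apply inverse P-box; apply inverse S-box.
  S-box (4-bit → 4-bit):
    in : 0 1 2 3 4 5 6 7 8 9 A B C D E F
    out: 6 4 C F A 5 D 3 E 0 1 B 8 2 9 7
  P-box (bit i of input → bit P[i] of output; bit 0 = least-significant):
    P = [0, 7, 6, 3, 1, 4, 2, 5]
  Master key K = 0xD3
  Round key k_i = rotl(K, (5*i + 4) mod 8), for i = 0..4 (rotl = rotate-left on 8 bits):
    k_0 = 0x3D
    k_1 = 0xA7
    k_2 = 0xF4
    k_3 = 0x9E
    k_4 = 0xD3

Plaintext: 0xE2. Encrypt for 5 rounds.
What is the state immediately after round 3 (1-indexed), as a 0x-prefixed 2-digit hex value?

s_0 = plaintext = 0xE2
s_1 = Round(s_0, k_0) = 0x57
s_2 = Round(s_1, k_1) = 0x20
s_3 = Round(s_2, k_2) = 0x10
s_4 = Round(s_3, k_3) = 0x5A
s_5 = Round(s_4, k_4) = 0xD4

0x10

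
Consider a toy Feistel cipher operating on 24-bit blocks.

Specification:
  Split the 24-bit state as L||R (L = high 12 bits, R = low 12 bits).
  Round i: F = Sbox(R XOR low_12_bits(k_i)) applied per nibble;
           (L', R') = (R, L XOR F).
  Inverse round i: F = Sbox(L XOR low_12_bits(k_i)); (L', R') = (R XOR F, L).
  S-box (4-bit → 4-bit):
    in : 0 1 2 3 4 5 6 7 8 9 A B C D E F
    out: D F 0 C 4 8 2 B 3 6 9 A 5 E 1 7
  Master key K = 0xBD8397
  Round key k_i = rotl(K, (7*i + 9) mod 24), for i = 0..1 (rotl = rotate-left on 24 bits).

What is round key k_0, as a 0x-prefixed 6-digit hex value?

K = 0xBD8397
k_0 = rotl(K, (7*0+9) mod 24) = rotl(K, 9) = 0x072F7B

0x072F7B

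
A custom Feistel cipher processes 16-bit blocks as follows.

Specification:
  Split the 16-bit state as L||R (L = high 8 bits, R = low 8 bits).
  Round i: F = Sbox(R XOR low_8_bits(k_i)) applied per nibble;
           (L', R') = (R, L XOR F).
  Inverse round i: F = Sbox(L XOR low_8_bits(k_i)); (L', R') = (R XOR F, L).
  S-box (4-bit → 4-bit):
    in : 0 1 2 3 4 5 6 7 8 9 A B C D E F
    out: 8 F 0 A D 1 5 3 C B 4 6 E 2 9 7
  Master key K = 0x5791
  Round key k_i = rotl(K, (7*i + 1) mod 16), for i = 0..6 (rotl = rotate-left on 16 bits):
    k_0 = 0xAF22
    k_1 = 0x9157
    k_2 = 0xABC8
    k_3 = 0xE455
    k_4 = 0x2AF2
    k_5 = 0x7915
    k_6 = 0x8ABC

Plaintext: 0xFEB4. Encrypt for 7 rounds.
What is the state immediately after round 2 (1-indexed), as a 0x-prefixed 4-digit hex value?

0x4B4A

s_0 = plaintext = 0xFEB4
s_1 = Round(s_0, k_0) = 0xB44B
s_2 = Round(s_1, k_1) = 0x4B4A
s_3 = Round(s_2, k_2) = 0x4A8B
s_4 = Round(s_3, k_3) = 0x8B63
s_5 = Round(s_4, k_4) = 0x6334
s_6 = Round(s_5, k_5) = 0x346C
s_7 = Round(s_6, k_6) = 0x6C1C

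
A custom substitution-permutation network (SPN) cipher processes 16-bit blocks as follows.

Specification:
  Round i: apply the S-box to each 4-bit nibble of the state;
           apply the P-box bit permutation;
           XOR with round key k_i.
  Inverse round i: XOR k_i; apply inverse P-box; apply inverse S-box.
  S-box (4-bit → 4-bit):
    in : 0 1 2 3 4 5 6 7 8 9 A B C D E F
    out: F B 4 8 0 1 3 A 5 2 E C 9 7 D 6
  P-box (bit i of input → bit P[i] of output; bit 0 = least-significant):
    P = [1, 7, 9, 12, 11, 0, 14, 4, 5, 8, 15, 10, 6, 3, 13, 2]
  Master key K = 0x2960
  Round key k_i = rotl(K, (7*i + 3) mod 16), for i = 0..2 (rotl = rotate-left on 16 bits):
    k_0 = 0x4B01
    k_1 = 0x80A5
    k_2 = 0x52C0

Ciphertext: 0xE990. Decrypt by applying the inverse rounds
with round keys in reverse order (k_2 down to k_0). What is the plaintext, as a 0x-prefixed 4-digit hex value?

s_0 = ciphertext = 0xE990
s_1 = InvRound(s_0, k_2) = 0x8FCB
s_2 = InvRound(s_1, k_1) = 0x1158
s_3 = InvRound(s_2, k_0) = 0x640B

0x640B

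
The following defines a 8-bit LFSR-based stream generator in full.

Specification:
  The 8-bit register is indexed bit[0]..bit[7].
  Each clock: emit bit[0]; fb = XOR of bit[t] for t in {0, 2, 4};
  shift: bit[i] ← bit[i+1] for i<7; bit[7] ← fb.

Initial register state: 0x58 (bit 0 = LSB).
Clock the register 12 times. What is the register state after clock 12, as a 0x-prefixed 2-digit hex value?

0x63

reg_0 = 0x58
clock 1: out=0, reg = 0xAC
clock 2: out=0, reg = 0xD6
clock 3: out=0, reg = 0x6B
clock 4: out=1, reg = 0xB5
clock 5: out=1, reg = 0xDA
clock 6: out=0, reg = 0xED
clock 7: out=1, reg = 0x76
clock 8: out=0, reg = 0x3B
clock 9: out=1, reg = 0x1D
clock 10: out=1, reg = 0x8E
clock 11: out=0, reg = 0xC7
clock 12: out=1, reg = 0x63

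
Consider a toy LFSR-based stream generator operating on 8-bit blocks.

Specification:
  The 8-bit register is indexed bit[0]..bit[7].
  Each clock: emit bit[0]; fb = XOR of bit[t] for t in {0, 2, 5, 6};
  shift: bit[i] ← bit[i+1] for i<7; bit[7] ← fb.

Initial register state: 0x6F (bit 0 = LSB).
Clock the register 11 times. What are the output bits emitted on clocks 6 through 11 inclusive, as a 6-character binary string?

110011

reg_0 = 0x6F
clock 1: out=1, reg = 0x37
clock 2: out=1, reg = 0x9B
clock 3: out=1, reg = 0xCD
clock 4: out=1, reg = 0xE6
clock 5: out=0, reg = 0xF3
clock 6: out=1, reg = 0xF9
clock 7: out=1, reg = 0xFC
clock 8: out=0, reg = 0xFE
clock 9: out=0, reg = 0xFF
clock 10: out=1, reg = 0x7F
clock 11: out=1, reg = 0x3F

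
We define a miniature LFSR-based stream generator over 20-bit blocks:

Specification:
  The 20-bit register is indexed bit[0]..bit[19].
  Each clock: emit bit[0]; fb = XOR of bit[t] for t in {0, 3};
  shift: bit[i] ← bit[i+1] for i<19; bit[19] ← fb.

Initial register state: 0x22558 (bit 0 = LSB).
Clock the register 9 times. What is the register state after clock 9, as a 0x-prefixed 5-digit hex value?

0xF9912

reg_0 = 0x22558
clock 1: out=0, reg = 0x912AC
clock 2: out=0, reg = 0xC8956
clock 3: out=0, reg = 0x644AB
clock 4: out=1, reg = 0x32255
clock 5: out=1, reg = 0x9912A
clock 6: out=0, reg = 0xCC895
clock 7: out=1, reg = 0xE644A
clock 8: out=0, reg = 0xF3225
clock 9: out=1, reg = 0xF9912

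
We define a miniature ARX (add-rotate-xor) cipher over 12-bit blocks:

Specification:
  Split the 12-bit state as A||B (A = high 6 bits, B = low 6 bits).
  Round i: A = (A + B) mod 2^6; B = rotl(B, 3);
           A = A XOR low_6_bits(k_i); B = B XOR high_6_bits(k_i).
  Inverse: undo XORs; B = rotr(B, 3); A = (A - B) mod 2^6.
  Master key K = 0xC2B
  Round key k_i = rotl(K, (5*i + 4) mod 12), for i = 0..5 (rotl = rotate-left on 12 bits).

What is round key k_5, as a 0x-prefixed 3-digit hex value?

K = 0xC2B
k_0 = rotl(K, (5*0+4) mod 12) = rotl(K, 4) = 0x2BC
k_1 = rotl(K, (5*1+4) mod 12) = rotl(K, 9) = 0x785
k_2 = rotl(K, (5*2+4) mod 12) = rotl(K, 2) = 0x0AF
k_3 = rotl(K, (5*3+4) mod 12) = rotl(K, 7) = 0x5E1
k_4 = rotl(K, (5*4+4) mod 12) = rotl(K, 0) = 0xC2B
k_5 = rotl(K, (5*5+4) mod 12) = rotl(K, 5) = 0x578

0x578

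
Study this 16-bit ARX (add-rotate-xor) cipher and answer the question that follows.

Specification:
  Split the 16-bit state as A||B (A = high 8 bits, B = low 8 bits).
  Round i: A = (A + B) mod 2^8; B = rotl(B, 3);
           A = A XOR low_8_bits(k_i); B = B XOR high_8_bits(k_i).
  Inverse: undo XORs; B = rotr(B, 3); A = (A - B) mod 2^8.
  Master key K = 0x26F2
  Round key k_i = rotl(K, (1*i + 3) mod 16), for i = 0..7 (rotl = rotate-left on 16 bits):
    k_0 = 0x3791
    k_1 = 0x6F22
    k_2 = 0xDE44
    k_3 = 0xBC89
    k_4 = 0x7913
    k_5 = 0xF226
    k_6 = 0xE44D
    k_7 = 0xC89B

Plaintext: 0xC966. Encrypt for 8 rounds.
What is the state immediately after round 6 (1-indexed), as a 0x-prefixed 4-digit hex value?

0xE75F

s_0 = plaintext = 0xC966
s_1 = Round(s_0, k_0) = 0xBE04
s_2 = Round(s_1, k_1) = 0xE04F
s_3 = Round(s_2, k_2) = 0x6BA4
s_4 = Round(s_3, k_3) = 0x8699
s_5 = Round(s_4, k_4) = 0x0CB5
s_6 = Round(s_5, k_5) = 0xE75F
s_7 = Round(s_6, k_6) = 0x0B1E
s_8 = Round(s_7, k_7) = 0xB238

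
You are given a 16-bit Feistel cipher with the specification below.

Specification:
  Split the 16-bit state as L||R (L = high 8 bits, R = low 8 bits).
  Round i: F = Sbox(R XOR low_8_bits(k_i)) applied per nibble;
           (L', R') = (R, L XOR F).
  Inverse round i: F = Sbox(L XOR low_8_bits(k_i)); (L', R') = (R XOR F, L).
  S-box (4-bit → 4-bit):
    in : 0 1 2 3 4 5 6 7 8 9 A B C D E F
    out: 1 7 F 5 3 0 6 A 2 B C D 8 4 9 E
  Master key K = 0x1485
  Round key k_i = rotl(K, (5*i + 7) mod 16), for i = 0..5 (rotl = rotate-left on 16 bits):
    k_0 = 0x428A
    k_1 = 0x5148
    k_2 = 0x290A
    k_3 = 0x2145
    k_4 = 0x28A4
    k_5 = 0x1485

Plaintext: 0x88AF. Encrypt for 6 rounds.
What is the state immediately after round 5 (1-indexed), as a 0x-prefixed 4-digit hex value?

s_0 = plaintext = 0x88AF
s_1 = Round(s_0, k_0) = 0xAF78
s_2 = Round(s_1, k_1) = 0x78FE
s_3 = Round(s_2, k_2) = 0xFE9B
s_4 = Round(s_3, k_3) = 0x9BB7
s_5 = Round(s_4, k_4) = 0xB7EE
s_6 = Round(s_5, k_5) = 0xEEDA

0xB7EE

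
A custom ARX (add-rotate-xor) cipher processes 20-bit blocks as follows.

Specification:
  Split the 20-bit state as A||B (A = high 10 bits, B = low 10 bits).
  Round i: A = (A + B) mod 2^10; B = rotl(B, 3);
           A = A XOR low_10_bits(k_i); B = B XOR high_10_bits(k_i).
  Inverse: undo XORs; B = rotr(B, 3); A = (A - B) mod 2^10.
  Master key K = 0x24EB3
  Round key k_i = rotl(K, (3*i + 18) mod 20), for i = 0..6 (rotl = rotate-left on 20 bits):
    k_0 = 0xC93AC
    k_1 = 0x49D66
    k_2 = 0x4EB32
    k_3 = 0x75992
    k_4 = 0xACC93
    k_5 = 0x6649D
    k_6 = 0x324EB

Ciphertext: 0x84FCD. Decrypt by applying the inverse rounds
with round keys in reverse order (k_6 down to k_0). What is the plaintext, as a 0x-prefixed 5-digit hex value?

s_0 = ciphertext = 0x84FCD
s_1 = InvRound(s_0, k_6) = 0x26260
s_2 = InvRound(s_1, k_5) = 0xC18FF
s_3 = InvRound(s_2, k_4) = 0x53249
s_4 = InvRound(s_3, k_3) = 0x3AFF3
s_5 = InvRound(s_4, k_2) = 0xC00D9
s_6 = InvRound(s_5, k_1) = 0xC9F3F
s_7 = InvRound(s_6, k_0) = 0xC2183

0xC2183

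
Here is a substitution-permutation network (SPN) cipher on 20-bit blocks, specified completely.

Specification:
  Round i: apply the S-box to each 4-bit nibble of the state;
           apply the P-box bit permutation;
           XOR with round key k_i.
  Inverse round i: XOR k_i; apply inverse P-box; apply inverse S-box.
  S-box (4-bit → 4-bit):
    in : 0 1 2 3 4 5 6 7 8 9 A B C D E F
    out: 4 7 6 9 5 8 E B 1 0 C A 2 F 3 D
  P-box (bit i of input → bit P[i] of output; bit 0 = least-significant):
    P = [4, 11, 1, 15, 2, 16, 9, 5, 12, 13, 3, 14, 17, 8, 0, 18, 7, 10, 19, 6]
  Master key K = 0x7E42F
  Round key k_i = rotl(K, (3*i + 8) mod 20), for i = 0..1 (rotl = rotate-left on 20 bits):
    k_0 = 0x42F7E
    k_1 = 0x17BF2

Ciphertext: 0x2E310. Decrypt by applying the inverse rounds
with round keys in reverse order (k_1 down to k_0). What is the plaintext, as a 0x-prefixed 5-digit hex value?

0x77225

s_0 = ciphertext = 0x2E310
s_1 = InvRound(s_0, k_1) = 0x388B6
s_2 = InvRound(s_1, k_0) = 0x77225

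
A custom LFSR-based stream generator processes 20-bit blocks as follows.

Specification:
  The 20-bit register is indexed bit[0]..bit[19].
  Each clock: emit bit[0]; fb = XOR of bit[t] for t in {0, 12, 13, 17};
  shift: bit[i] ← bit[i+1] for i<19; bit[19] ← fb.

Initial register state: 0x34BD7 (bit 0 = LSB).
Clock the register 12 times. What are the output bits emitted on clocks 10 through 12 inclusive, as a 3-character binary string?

reg_0 = 0x34BD7
clock 1: out=1, reg = 0x1A5EB
clock 2: out=1, reg = 0x0D2F5
clock 3: out=1, reg = 0x0697A
clock 4: out=0, reg = 0x834BD
clock 5: out=1, reg = 0xC1A5E
clock 6: out=0, reg = 0xE0D2F
clock 7: out=1, reg = 0x70697
clock 8: out=1, reg = 0x3834B
clock 9: out=1, reg = 0x1C1A5
clock 10: out=1, reg = 0x8E0D2
clock 11: out=0, reg = 0xC7069
clock 12: out=1, reg = 0xE3834

101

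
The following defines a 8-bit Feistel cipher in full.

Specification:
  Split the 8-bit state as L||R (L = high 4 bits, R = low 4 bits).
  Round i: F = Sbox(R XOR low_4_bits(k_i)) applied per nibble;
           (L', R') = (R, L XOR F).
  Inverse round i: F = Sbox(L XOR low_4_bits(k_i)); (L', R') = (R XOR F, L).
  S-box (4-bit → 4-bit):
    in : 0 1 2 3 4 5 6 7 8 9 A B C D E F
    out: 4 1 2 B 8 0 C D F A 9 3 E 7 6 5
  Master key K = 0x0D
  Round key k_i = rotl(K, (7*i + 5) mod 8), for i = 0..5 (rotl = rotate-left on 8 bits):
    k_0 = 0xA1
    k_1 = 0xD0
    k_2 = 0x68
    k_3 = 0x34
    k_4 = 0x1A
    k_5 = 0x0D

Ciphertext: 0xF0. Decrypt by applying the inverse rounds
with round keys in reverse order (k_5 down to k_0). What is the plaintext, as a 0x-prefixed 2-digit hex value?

s_0 = ciphertext = 0xF0
s_1 = InvRound(s_0, k_5) = 0x2F
s_2 = InvRound(s_1, k_4) = 0x02
s_3 = InvRound(s_2, k_3) = 0xA0
s_4 = InvRound(s_3, k_2) = 0x2A
s_5 = InvRound(s_4, k_1) = 0x82
s_6 = InvRound(s_5, k_0) = 0x88

0x88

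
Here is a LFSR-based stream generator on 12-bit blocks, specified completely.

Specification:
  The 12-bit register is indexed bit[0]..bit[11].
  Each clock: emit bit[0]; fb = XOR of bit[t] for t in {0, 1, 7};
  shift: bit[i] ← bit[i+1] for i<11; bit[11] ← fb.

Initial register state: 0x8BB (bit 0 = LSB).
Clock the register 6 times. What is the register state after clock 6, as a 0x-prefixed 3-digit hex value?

reg_0 = 0x8BB
clock 1: out=1, reg = 0xC5D
clock 2: out=1, reg = 0xE2E
clock 3: out=0, reg = 0xF17
clock 4: out=1, reg = 0x78B
clock 5: out=1, reg = 0xBC5
clock 6: out=1, reg = 0x5E2

0x5E2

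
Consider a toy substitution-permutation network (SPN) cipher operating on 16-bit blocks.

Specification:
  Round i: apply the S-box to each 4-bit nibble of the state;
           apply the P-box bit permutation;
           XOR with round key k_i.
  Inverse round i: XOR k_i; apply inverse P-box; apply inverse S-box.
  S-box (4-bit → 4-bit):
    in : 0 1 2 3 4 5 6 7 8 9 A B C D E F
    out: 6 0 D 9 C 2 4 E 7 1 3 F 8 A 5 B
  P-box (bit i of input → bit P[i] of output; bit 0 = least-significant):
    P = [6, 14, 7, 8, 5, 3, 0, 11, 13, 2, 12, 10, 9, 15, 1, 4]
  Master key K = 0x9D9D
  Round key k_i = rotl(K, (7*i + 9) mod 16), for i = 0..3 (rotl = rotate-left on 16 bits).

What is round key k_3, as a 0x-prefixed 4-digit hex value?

0x6767

K = 0x9D9D
k_0 = rotl(K, (7*0+9) mod 16) = rotl(K, 9) = 0x3B3B
k_1 = rotl(K, (7*1+9) mod 16) = rotl(K, 0) = 0x9D9D
k_2 = rotl(K, (7*2+9) mod 16) = rotl(K, 7) = 0xCECE
k_3 = rotl(K, (7*3+9) mod 16) = rotl(K, 14) = 0x6767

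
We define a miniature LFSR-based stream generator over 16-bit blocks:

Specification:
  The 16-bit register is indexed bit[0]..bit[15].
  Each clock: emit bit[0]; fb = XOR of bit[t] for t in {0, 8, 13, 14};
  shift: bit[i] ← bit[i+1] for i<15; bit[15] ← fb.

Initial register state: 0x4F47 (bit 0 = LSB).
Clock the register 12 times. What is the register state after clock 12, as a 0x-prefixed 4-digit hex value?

0x74F4

reg_0 = 0x4F47
clock 1: out=1, reg = 0xA7A3
clock 2: out=1, reg = 0xD3D1
clock 3: out=1, reg = 0xE9E8
clock 4: out=0, reg = 0xF4F4
clock 5: out=0, reg = 0x7A7A
clock 6: out=0, reg = 0x3D3D
clock 7: out=1, reg = 0x9E9E
clock 8: out=0, reg = 0x4F4F
clock 9: out=1, reg = 0xA7A7
clock 10: out=1, reg = 0xD3D3
clock 11: out=1, reg = 0xE9E9
clock 12: out=1, reg = 0x74F4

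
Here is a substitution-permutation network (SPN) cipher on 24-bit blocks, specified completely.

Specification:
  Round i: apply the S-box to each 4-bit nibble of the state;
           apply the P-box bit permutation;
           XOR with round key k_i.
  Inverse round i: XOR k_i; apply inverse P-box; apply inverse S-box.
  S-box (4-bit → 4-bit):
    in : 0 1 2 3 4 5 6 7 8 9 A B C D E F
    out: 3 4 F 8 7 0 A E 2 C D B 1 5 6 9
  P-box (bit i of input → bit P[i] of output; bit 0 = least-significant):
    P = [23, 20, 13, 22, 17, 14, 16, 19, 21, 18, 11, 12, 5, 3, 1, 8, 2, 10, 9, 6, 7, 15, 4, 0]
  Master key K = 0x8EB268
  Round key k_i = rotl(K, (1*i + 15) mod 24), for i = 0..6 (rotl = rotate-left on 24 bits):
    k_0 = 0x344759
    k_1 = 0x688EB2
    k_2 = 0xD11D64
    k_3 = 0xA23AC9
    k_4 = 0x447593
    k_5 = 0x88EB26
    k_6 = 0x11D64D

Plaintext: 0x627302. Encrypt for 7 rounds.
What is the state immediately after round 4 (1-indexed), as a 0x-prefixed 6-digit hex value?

s_0 = plaintext = 0x627302
s_1 = Round(s_0, k_0) = 0xE6B016
s_2 = Round(s_1, k_1) = 0x1D0BCA
s_3 = Round(s_2, k_2) = 0x372F58
s_4 = Round(s_3, k_3) = 0x922DA2
s_5 = Round(s_4, k_4) = 0xBF5AEC
s_6 = Round(s_5, k_5) = 0x2933E3
s_7 = Round(s_6, k_6) = 0x50059C

0x922DA2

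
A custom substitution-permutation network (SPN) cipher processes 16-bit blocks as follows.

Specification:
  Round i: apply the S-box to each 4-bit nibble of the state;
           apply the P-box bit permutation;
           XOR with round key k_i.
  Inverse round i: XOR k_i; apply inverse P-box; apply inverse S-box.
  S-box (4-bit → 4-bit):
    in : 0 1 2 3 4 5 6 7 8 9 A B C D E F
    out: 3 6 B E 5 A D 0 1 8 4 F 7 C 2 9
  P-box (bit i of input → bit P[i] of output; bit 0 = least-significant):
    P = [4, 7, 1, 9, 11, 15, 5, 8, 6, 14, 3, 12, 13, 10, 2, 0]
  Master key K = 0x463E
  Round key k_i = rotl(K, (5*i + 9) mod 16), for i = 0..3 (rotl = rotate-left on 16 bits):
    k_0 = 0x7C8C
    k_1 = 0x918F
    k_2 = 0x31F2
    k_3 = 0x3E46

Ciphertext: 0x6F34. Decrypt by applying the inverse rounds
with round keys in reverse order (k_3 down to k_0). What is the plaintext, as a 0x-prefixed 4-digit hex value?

0x8BD6

s_0 = ciphertext = 0x6F34
s_1 = InvRound(s_0, k_3) = 0x72D4
s_2 = InvRound(s_1, k_2) = 0xAEDD
s_3 = InvRound(s_2, k_1) = 0x0FF6
s_4 = InvRound(s_3, k_0) = 0x8BD6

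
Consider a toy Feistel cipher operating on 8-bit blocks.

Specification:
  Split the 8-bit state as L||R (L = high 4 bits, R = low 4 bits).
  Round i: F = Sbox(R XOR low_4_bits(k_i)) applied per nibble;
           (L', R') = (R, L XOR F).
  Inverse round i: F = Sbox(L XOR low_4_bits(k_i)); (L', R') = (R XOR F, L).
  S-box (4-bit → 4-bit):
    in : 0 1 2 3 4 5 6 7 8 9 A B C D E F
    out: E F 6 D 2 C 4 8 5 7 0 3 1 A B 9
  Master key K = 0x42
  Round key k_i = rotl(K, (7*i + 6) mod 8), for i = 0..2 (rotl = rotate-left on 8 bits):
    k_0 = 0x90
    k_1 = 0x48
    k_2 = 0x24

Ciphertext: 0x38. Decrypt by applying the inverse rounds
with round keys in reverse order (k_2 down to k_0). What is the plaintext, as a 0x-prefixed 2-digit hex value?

s_0 = ciphertext = 0x38
s_1 = InvRound(s_0, k_2) = 0x03
s_2 = InvRound(s_1, k_1) = 0x60
s_3 = InvRound(s_2, k_0) = 0x46

0x46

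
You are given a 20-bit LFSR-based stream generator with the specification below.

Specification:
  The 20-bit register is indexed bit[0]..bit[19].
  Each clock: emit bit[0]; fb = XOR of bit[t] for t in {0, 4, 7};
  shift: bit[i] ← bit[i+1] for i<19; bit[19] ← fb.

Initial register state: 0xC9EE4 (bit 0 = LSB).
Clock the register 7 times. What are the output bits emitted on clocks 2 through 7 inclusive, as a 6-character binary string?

reg_0 = 0xC9EE4
clock 1: out=0, reg = 0xE4F72
clock 2: out=0, reg = 0xF27B9
clock 3: out=1, reg = 0xF93DC
clock 4: out=0, reg = 0x7C9EE
clock 5: out=0, reg = 0xBE4F7
clock 6: out=1, reg = 0xDF27B
clock 7: out=1, reg = 0x6F93D

010011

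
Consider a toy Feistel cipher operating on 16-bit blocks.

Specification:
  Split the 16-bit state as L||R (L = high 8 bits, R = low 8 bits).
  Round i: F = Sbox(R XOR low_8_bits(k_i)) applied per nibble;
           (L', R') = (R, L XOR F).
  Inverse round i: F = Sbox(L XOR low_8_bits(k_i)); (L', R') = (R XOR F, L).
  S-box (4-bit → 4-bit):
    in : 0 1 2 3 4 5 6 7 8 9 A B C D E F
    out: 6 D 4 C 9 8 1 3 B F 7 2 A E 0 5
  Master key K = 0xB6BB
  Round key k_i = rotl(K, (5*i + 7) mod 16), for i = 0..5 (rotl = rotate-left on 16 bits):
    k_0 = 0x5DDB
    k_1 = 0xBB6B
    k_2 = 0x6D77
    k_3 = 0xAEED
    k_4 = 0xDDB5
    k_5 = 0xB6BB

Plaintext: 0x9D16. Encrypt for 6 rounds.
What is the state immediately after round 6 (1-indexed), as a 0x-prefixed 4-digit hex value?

s_0 = plaintext = 0x9D16
s_1 = Round(s_0, k_0) = 0x1633
s_2 = Round(s_1, k_1) = 0x339D
s_3 = Round(s_2, k_2) = 0x9D34
s_4 = Round(s_3, k_3) = 0x3472
s_5 = Round(s_4, k_4) = 0x7297
s_6 = Round(s_5, k_5) = 0x9738

0x9738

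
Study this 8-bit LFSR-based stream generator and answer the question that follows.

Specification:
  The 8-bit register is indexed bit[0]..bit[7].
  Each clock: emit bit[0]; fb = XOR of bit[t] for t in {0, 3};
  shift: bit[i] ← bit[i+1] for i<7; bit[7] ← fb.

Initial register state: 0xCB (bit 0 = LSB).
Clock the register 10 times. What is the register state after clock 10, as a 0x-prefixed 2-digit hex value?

0x24

reg_0 = 0xCB
clock 1: out=1, reg = 0x65
clock 2: out=1, reg = 0xB2
clock 3: out=0, reg = 0x59
clock 4: out=1, reg = 0x2C
clock 5: out=0, reg = 0x96
clock 6: out=0, reg = 0x4B
clock 7: out=1, reg = 0x25
clock 8: out=1, reg = 0x92
clock 9: out=0, reg = 0x49
clock 10: out=1, reg = 0x24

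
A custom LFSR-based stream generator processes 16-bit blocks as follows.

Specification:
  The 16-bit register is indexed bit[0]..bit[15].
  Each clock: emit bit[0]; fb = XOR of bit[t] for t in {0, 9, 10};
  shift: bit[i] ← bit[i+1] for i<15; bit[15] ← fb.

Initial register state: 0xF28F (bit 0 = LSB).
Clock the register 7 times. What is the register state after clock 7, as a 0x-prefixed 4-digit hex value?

0x95E5

reg_0 = 0xF28F
clock 1: out=1, reg = 0x7947
clock 2: out=1, reg = 0xBCA3
clock 3: out=1, reg = 0x5E51
clock 4: out=1, reg = 0xAF28
clock 5: out=0, reg = 0x5794
clock 6: out=0, reg = 0x2BCA
clock 7: out=0, reg = 0x95E5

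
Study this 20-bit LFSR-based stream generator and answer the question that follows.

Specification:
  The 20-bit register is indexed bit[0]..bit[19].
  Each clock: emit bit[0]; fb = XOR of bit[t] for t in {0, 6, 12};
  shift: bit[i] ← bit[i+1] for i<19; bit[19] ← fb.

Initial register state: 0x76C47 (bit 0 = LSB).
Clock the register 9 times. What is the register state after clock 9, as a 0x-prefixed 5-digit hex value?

0xC03B6

reg_0 = 0x76C47
clock 1: out=1, reg = 0x3B623
clock 2: out=1, reg = 0x1DB11
clock 3: out=1, reg = 0x0ED88
clock 4: out=0, reg = 0x076C4
clock 5: out=0, reg = 0x03B62
clock 6: out=0, reg = 0x01DB1
clock 7: out=1, reg = 0x00ED8
clock 8: out=0, reg = 0x8076C
clock 9: out=0, reg = 0xC03B6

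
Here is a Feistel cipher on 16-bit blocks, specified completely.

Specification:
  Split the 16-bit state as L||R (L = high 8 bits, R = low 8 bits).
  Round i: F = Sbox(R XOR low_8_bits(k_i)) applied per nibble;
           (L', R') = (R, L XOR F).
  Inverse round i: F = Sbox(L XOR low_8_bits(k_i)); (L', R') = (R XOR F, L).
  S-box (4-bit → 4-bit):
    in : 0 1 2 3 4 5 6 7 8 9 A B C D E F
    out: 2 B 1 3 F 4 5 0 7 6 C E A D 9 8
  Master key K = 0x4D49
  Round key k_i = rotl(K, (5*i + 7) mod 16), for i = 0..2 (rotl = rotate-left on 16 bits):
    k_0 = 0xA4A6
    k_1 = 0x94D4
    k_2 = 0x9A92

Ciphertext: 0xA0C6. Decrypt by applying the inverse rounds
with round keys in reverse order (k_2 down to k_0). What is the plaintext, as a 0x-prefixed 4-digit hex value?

0x43B3

s_0 = ciphertext = 0xA0C6
s_1 = InvRound(s_0, k_2) = 0xF7A0
s_2 = InvRound(s_1, k_1) = 0xB3F7
s_3 = InvRound(s_2, k_0) = 0x43B3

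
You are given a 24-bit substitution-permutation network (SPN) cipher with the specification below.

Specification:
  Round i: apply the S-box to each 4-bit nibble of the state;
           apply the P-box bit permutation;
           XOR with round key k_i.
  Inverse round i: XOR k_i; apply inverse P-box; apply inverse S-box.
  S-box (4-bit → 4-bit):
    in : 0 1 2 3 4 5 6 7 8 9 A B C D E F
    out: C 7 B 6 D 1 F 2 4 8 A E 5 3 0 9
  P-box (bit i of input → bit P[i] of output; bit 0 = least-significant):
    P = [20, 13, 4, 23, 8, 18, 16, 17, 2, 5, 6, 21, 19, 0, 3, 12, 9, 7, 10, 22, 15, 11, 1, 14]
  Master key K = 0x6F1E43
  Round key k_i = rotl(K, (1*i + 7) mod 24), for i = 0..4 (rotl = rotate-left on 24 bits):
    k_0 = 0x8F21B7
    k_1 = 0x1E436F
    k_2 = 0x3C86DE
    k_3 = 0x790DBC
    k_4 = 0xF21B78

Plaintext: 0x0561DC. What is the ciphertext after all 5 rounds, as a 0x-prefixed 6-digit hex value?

s_0 = plaintext = 0x0561DC
s_1 = Round(s_0, k_0) = 0x9372C8
s_2 = Round(s_1, k_1) = 0x3F06DA
s_3 = Round(s_2, k_2) = 0xD8BDB0
s_4 = Round(s_3, k_3) = 0xFE9181
s_5 = Round(s_4, k_4) = 0xE3EB0C

0xE3EB0C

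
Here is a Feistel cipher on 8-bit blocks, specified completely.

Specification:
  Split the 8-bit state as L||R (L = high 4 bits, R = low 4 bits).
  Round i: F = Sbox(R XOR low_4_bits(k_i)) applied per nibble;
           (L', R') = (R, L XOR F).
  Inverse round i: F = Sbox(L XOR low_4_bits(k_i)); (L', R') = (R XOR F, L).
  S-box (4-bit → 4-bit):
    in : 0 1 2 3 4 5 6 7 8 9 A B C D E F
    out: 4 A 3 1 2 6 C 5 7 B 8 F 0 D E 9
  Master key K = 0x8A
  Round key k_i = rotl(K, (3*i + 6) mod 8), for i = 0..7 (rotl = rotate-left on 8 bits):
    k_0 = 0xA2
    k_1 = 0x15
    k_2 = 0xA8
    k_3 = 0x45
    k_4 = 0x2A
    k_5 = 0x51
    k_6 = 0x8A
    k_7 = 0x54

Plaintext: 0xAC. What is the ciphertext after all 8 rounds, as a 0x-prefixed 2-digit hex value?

0xBB

s_0 = plaintext = 0xAC
s_1 = Round(s_0, k_0) = 0xC4
s_2 = Round(s_1, k_1) = 0x46
s_3 = Round(s_2, k_2) = 0x6A
s_4 = Round(s_3, k_3) = 0xAF
s_5 = Round(s_4, k_4) = 0xFC
s_6 = Round(s_5, k_5) = 0xC2
s_7 = Round(s_6, k_6) = 0x2B
s_8 = Round(s_7, k_7) = 0xBB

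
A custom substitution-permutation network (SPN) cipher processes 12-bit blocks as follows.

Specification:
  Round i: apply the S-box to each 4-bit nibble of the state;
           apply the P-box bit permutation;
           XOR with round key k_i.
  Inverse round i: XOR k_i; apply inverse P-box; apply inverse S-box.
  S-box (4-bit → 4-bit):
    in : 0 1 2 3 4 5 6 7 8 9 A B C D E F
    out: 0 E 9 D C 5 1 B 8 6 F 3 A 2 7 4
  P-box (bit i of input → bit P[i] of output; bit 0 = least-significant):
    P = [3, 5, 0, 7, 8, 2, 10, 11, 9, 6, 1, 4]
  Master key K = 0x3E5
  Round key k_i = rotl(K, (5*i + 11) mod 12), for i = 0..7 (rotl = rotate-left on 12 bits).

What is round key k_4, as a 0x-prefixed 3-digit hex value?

0x29F

K = 0x3E5
k_0 = rotl(K, (5*0+11) mod 12) = rotl(K, 11) = 0x9F2
k_1 = rotl(K, (5*1+11) mod 12) = rotl(K, 4) = 0xE53
k_2 = rotl(K, (5*2+11) mod 12) = rotl(K, 9) = 0xA7C
k_3 = rotl(K, (5*3+11) mod 12) = rotl(K, 2) = 0xF94
k_4 = rotl(K, (5*4+11) mod 12) = rotl(K, 7) = 0x29F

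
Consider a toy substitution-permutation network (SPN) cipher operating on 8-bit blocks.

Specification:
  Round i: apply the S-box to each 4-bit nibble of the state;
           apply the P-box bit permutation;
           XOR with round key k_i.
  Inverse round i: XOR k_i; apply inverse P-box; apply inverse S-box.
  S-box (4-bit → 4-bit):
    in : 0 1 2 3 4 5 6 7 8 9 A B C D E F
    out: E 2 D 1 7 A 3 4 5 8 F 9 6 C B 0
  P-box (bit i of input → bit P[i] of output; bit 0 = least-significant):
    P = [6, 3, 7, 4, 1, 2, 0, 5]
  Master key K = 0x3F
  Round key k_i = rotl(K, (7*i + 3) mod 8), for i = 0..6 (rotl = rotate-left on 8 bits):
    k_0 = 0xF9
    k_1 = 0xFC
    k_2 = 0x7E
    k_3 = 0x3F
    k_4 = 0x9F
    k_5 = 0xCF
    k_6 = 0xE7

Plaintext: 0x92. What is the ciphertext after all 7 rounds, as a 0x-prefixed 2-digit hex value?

s_0 = plaintext = 0x92
s_1 = Round(s_0, k_0) = 0x09
s_2 = Round(s_1, k_1) = 0xC9
s_3 = Round(s_2, k_2) = 0x6B
s_4 = Round(s_3, k_3) = 0x69
s_5 = Round(s_4, k_4) = 0x89
s_6 = Round(s_5, k_5) = 0xDC
s_7 = Round(s_6, k_6) = 0x4E

0x4E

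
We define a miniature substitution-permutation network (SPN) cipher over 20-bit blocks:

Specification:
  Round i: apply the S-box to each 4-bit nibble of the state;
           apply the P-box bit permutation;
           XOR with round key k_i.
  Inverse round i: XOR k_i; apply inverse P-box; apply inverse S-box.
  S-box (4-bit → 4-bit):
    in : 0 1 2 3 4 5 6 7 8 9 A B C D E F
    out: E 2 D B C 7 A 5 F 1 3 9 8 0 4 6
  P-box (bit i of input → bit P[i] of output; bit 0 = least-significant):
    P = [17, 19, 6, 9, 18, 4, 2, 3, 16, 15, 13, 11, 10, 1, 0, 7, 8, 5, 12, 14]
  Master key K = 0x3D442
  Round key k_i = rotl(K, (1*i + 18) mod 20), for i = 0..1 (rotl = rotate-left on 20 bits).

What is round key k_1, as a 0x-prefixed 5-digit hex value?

0x1EA21

K = 0x3D442
k_0 = rotl(K, (1*0+18) mod 20) = rotl(K, 18) = 0x8F510
k_1 = rotl(K, (1*1+18) mod 20) = rotl(K, 19) = 0x1EA21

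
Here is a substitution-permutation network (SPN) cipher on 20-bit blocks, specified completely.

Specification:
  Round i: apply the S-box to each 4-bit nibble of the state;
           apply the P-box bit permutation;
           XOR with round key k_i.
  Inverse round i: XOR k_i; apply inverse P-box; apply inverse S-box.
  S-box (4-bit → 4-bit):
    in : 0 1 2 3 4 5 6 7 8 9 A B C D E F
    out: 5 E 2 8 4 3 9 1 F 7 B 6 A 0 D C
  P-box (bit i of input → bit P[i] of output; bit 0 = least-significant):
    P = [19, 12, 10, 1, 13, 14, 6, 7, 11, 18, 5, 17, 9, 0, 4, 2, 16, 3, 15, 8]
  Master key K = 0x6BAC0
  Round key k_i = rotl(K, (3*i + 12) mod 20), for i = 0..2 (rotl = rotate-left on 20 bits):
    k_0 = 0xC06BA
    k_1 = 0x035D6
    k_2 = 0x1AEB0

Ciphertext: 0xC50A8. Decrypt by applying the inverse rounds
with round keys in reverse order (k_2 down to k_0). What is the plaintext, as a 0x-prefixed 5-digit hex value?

s_0 = ciphertext = 0xC50A8
s_1 = InvRound(s_0, k_2) = 0x90559
s_2 = InvRound(s_1, k_1) = 0x5CD6A
s_3 = InvRound(s_2, k_0) = 0xE0717

0xE0717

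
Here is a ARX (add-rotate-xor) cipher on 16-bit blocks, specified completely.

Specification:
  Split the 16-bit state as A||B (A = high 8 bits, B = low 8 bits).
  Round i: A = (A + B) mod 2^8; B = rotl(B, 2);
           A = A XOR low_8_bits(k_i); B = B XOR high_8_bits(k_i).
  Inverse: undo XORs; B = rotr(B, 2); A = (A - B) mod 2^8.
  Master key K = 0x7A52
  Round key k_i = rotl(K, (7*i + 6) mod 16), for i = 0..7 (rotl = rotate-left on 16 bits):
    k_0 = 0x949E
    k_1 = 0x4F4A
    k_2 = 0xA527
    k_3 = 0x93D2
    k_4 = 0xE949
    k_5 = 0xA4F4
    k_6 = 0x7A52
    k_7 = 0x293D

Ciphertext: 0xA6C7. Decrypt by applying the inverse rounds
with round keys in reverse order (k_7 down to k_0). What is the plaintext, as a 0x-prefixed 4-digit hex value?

s_0 = ciphertext = 0xA6C7
s_1 = InvRound(s_0, k_7) = 0xE0BB
s_2 = InvRound(s_1, k_6) = 0x4270
s_3 = InvRound(s_2, k_5) = 0x8135
s_4 = InvRound(s_3, k_4) = 0x9137
s_5 = InvRound(s_4, k_3) = 0x1A29
s_6 = InvRound(s_5, k_2) = 0x1A23
s_7 = InvRound(s_6, k_1) = 0x351B
s_8 = InvRound(s_7, k_0) = 0xC8E3

0xC8E3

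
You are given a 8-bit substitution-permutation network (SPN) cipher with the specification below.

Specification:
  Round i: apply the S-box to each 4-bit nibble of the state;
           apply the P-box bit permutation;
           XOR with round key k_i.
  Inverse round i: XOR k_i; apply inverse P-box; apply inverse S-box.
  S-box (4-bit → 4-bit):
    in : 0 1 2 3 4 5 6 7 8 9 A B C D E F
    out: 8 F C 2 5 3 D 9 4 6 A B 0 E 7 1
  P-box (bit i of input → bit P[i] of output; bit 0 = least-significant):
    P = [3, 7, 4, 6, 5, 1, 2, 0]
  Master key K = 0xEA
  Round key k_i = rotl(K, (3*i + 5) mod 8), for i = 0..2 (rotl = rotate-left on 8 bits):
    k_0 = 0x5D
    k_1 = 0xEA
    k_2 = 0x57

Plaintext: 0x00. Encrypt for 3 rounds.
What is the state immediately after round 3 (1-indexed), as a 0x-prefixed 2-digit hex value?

0x87

s_0 = plaintext = 0x00
s_1 = Round(s_0, k_0) = 0x1C
s_2 = Round(s_1, k_1) = 0xCD
s_3 = Round(s_2, k_2) = 0x87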